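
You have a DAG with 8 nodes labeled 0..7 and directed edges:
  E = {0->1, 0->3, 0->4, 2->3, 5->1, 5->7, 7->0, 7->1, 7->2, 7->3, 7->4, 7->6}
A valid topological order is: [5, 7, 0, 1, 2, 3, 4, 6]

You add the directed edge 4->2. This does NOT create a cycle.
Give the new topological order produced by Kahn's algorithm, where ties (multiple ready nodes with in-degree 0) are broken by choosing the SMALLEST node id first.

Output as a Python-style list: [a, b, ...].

Answer: [5, 7, 0, 1, 4, 2, 3, 6]

Derivation:
Old toposort: [5, 7, 0, 1, 2, 3, 4, 6]
Added edge: 4->2
Position of 4 (6) > position of 2 (4). Must reorder: 4 must now come before 2.
Run Kahn's algorithm (break ties by smallest node id):
  initial in-degrees: [1, 3, 2, 3, 2, 0, 1, 1]
  ready (indeg=0): [5]
  pop 5: indeg[1]->2; indeg[7]->0 | ready=[7] | order so far=[5]
  pop 7: indeg[0]->0; indeg[1]->1; indeg[2]->1; indeg[3]->2; indeg[4]->1; indeg[6]->0 | ready=[0, 6] | order so far=[5, 7]
  pop 0: indeg[1]->0; indeg[3]->1; indeg[4]->0 | ready=[1, 4, 6] | order so far=[5, 7, 0]
  pop 1: no out-edges | ready=[4, 6] | order so far=[5, 7, 0, 1]
  pop 4: indeg[2]->0 | ready=[2, 6] | order so far=[5, 7, 0, 1, 4]
  pop 2: indeg[3]->0 | ready=[3, 6] | order so far=[5, 7, 0, 1, 4, 2]
  pop 3: no out-edges | ready=[6] | order so far=[5, 7, 0, 1, 4, 2, 3]
  pop 6: no out-edges | ready=[] | order so far=[5, 7, 0, 1, 4, 2, 3, 6]
  Result: [5, 7, 0, 1, 4, 2, 3, 6]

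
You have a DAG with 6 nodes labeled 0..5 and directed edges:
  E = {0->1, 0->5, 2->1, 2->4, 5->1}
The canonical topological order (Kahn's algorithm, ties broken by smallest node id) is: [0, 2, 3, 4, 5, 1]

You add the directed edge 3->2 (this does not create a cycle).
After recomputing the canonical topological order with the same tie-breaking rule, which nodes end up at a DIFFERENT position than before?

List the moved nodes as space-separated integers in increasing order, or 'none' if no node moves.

Answer: 2 3

Derivation:
Old toposort: [0, 2, 3, 4, 5, 1]
Added edge 3->2
Recompute Kahn (smallest-id tiebreak):
  initial in-degrees: [0, 3, 1, 0, 1, 1]
  ready (indeg=0): [0, 3]
  pop 0: indeg[1]->2; indeg[5]->0 | ready=[3, 5] | order so far=[0]
  pop 3: indeg[2]->0 | ready=[2, 5] | order so far=[0, 3]
  pop 2: indeg[1]->1; indeg[4]->0 | ready=[4, 5] | order so far=[0, 3, 2]
  pop 4: no out-edges | ready=[5] | order so far=[0, 3, 2, 4]
  pop 5: indeg[1]->0 | ready=[1] | order so far=[0, 3, 2, 4, 5]
  pop 1: no out-edges | ready=[] | order so far=[0, 3, 2, 4, 5, 1]
New canonical toposort: [0, 3, 2, 4, 5, 1]
Compare positions:
  Node 0: index 0 -> 0 (same)
  Node 1: index 5 -> 5 (same)
  Node 2: index 1 -> 2 (moved)
  Node 3: index 2 -> 1 (moved)
  Node 4: index 3 -> 3 (same)
  Node 5: index 4 -> 4 (same)
Nodes that changed position: 2 3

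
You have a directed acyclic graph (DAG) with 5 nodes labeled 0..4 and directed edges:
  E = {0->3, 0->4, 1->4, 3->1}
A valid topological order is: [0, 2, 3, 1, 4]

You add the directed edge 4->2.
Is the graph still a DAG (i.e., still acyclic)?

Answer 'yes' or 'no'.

Given toposort: [0, 2, 3, 1, 4]
Position of 4: index 4; position of 2: index 1
New edge 4->2: backward (u after v in old order)
Backward edge: old toposort is now invalid. Check if this creates a cycle.
Does 2 already reach 4? Reachable from 2: [2]. NO -> still a DAG (reorder needed).
Still a DAG? yes

Answer: yes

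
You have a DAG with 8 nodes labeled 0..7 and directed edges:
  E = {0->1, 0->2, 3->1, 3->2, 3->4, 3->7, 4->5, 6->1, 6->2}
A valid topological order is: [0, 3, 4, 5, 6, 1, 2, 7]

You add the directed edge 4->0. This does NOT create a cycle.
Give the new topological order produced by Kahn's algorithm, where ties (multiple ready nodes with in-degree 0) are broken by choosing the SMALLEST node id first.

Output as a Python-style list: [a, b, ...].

Answer: [3, 4, 0, 5, 6, 1, 2, 7]

Derivation:
Old toposort: [0, 3, 4, 5, 6, 1, 2, 7]
Added edge: 4->0
Position of 4 (2) > position of 0 (0). Must reorder: 4 must now come before 0.
Run Kahn's algorithm (break ties by smallest node id):
  initial in-degrees: [1, 3, 3, 0, 1, 1, 0, 1]
  ready (indeg=0): [3, 6]
  pop 3: indeg[1]->2; indeg[2]->2; indeg[4]->0; indeg[7]->0 | ready=[4, 6, 7] | order so far=[3]
  pop 4: indeg[0]->0; indeg[5]->0 | ready=[0, 5, 6, 7] | order so far=[3, 4]
  pop 0: indeg[1]->1; indeg[2]->1 | ready=[5, 6, 7] | order so far=[3, 4, 0]
  pop 5: no out-edges | ready=[6, 7] | order so far=[3, 4, 0, 5]
  pop 6: indeg[1]->0; indeg[2]->0 | ready=[1, 2, 7] | order so far=[3, 4, 0, 5, 6]
  pop 1: no out-edges | ready=[2, 7] | order so far=[3, 4, 0, 5, 6, 1]
  pop 2: no out-edges | ready=[7] | order so far=[3, 4, 0, 5, 6, 1, 2]
  pop 7: no out-edges | ready=[] | order so far=[3, 4, 0, 5, 6, 1, 2, 7]
  Result: [3, 4, 0, 5, 6, 1, 2, 7]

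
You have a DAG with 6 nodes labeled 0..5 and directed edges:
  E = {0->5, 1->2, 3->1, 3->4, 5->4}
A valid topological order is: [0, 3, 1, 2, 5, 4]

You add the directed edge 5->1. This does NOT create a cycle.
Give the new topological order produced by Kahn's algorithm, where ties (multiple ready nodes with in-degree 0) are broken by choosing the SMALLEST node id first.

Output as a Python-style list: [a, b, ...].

Answer: [0, 3, 5, 1, 2, 4]

Derivation:
Old toposort: [0, 3, 1, 2, 5, 4]
Added edge: 5->1
Position of 5 (4) > position of 1 (2). Must reorder: 5 must now come before 1.
Run Kahn's algorithm (break ties by smallest node id):
  initial in-degrees: [0, 2, 1, 0, 2, 1]
  ready (indeg=0): [0, 3]
  pop 0: indeg[5]->0 | ready=[3, 5] | order so far=[0]
  pop 3: indeg[1]->1; indeg[4]->1 | ready=[5] | order so far=[0, 3]
  pop 5: indeg[1]->0; indeg[4]->0 | ready=[1, 4] | order so far=[0, 3, 5]
  pop 1: indeg[2]->0 | ready=[2, 4] | order so far=[0, 3, 5, 1]
  pop 2: no out-edges | ready=[4] | order so far=[0, 3, 5, 1, 2]
  pop 4: no out-edges | ready=[] | order so far=[0, 3, 5, 1, 2, 4]
  Result: [0, 3, 5, 1, 2, 4]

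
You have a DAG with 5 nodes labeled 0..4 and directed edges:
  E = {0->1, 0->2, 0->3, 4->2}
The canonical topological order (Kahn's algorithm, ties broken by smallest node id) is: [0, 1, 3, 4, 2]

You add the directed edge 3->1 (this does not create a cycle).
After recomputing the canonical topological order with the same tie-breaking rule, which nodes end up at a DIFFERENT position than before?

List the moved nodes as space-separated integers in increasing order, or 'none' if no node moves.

Answer: 1 3

Derivation:
Old toposort: [0, 1, 3, 4, 2]
Added edge 3->1
Recompute Kahn (smallest-id tiebreak):
  initial in-degrees: [0, 2, 2, 1, 0]
  ready (indeg=0): [0, 4]
  pop 0: indeg[1]->1; indeg[2]->1; indeg[3]->0 | ready=[3, 4] | order so far=[0]
  pop 3: indeg[1]->0 | ready=[1, 4] | order so far=[0, 3]
  pop 1: no out-edges | ready=[4] | order so far=[0, 3, 1]
  pop 4: indeg[2]->0 | ready=[2] | order so far=[0, 3, 1, 4]
  pop 2: no out-edges | ready=[] | order so far=[0, 3, 1, 4, 2]
New canonical toposort: [0, 3, 1, 4, 2]
Compare positions:
  Node 0: index 0 -> 0 (same)
  Node 1: index 1 -> 2 (moved)
  Node 2: index 4 -> 4 (same)
  Node 3: index 2 -> 1 (moved)
  Node 4: index 3 -> 3 (same)
Nodes that changed position: 1 3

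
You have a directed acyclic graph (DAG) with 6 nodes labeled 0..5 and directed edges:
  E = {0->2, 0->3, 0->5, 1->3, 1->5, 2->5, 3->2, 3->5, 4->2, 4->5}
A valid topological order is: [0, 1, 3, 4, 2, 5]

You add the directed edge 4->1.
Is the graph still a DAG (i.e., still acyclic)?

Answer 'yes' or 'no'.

Answer: yes

Derivation:
Given toposort: [0, 1, 3, 4, 2, 5]
Position of 4: index 3; position of 1: index 1
New edge 4->1: backward (u after v in old order)
Backward edge: old toposort is now invalid. Check if this creates a cycle.
Does 1 already reach 4? Reachable from 1: [1, 2, 3, 5]. NO -> still a DAG (reorder needed).
Still a DAG? yes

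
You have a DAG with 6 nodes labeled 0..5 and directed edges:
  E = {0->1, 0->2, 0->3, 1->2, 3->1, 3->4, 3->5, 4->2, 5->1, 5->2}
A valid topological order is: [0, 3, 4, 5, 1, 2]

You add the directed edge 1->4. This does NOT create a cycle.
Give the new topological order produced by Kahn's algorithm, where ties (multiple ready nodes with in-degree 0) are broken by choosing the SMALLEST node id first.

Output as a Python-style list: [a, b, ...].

Old toposort: [0, 3, 4, 5, 1, 2]
Added edge: 1->4
Position of 1 (4) > position of 4 (2). Must reorder: 1 must now come before 4.
Run Kahn's algorithm (break ties by smallest node id):
  initial in-degrees: [0, 3, 4, 1, 2, 1]
  ready (indeg=0): [0]
  pop 0: indeg[1]->2; indeg[2]->3; indeg[3]->0 | ready=[3] | order so far=[0]
  pop 3: indeg[1]->1; indeg[4]->1; indeg[5]->0 | ready=[5] | order so far=[0, 3]
  pop 5: indeg[1]->0; indeg[2]->2 | ready=[1] | order so far=[0, 3, 5]
  pop 1: indeg[2]->1; indeg[4]->0 | ready=[4] | order so far=[0, 3, 5, 1]
  pop 4: indeg[2]->0 | ready=[2] | order so far=[0, 3, 5, 1, 4]
  pop 2: no out-edges | ready=[] | order so far=[0, 3, 5, 1, 4, 2]
  Result: [0, 3, 5, 1, 4, 2]

Answer: [0, 3, 5, 1, 4, 2]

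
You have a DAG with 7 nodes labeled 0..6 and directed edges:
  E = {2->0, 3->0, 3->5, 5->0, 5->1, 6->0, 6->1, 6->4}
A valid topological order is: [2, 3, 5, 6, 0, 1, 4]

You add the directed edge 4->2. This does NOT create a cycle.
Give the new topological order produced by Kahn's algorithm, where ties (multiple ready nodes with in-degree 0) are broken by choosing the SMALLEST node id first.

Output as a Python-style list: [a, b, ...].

Old toposort: [2, 3, 5, 6, 0, 1, 4]
Added edge: 4->2
Position of 4 (6) > position of 2 (0). Must reorder: 4 must now come before 2.
Run Kahn's algorithm (break ties by smallest node id):
  initial in-degrees: [4, 2, 1, 0, 1, 1, 0]
  ready (indeg=0): [3, 6]
  pop 3: indeg[0]->3; indeg[5]->0 | ready=[5, 6] | order so far=[3]
  pop 5: indeg[0]->2; indeg[1]->1 | ready=[6] | order so far=[3, 5]
  pop 6: indeg[0]->1; indeg[1]->0; indeg[4]->0 | ready=[1, 4] | order so far=[3, 5, 6]
  pop 1: no out-edges | ready=[4] | order so far=[3, 5, 6, 1]
  pop 4: indeg[2]->0 | ready=[2] | order so far=[3, 5, 6, 1, 4]
  pop 2: indeg[0]->0 | ready=[0] | order so far=[3, 5, 6, 1, 4, 2]
  pop 0: no out-edges | ready=[] | order so far=[3, 5, 6, 1, 4, 2, 0]
  Result: [3, 5, 6, 1, 4, 2, 0]

Answer: [3, 5, 6, 1, 4, 2, 0]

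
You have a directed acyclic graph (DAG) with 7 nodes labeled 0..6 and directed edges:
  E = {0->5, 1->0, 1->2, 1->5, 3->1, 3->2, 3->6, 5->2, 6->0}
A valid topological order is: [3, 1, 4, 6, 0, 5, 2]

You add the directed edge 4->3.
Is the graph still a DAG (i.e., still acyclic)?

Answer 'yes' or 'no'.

Answer: yes

Derivation:
Given toposort: [3, 1, 4, 6, 0, 5, 2]
Position of 4: index 2; position of 3: index 0
New edge 4->3: backward (u after v in old order)
Backward edge: old toposort is now invalid. Check if this creates a cycle.
Does 3 already reach 4? Reachable from 3: [0, 1, 2, 3, 5, 6]. NO -> still a DAG (reorder needed).
Still a DAG? yes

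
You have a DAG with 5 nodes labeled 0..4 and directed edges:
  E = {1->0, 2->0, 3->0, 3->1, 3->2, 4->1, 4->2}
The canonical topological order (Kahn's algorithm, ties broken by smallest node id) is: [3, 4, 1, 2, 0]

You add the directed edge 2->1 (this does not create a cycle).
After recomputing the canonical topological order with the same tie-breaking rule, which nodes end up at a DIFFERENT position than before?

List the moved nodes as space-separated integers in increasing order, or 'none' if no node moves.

Answer: 1 2

Derivation:
Old toposort: [3, 4, 1, 2, 0]
Added edge 2->1
Recompute Kahn (smallest-id tiebreak):
  initial in-degrees: [3, 3, 2, 0, 0]
  ready (indeg=0): [3, 4]
  pop 3: indeg[0]->2; indeg[1]->2; indeg[2]->1 | ready=[4] | order so far=[3]
  pop 4: indeg[1]->1; indeg[2]->0 | ready=[2] | order so far=[3, 4]
  pop 2: indeg[0]->1; indeg[1]->0 | ready=[1] | order so far=[3, 4, 2]
  pop 1: indeg[0]->0 | ready=[0] | order so far=[3, 4, 2, 1]
  pop 0: no out-edges | ready=[] | order so far=[3, 4, 2, 1, 0]
New canonical toposort: [3, 4, 2, 1, 0]
Compare positions:
  Node 0: index 4 -> 4 (same)
  Node 1: index 2 -> 3 (moved)
  Node 2: index 3 -> 2 (moved)
  Node 3: index 0 -> 0 (same)
  Node 4: index 1 -> 1 (same)
Nodes that changed position: 1 2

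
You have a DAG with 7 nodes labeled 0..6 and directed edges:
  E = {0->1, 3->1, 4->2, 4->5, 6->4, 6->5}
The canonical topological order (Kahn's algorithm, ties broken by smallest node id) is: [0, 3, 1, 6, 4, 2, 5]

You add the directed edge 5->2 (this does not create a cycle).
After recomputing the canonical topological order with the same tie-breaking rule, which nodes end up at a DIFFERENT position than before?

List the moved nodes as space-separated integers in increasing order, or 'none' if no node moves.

Answer: 2 5

Derivation:
Old toposort: [0, 3, 1, 6, 4, 2, 5]
Added edge 5->2
Recompute Kahn (smallest-id tiebreak):
  initial in-degrees: [0, 2, 2, 0, 1, 2, 0]
  ready (indeg=0): [0, 3, 6]
  pop 0: indeg[1]->1 | ready=[3, 6] | order so far=[0]
  pop 3: indeg[1]->0 | ready=[1, 6] | order so far=[0, 3]
  pop 1: no out-edges | ready=[6] | order so far=[0, 3, 1]
  pop 6: indeg[4]->0; indeg[5]->1 | ready=[4] | order so far=[0, 3, 1, 6]
  pop 4: indeg[2]->1; indeg[5]->0 | ready=[5] | order so far=[0, 3, 1, 6, 4]
  pop 5: indeg[2]->0 | ready=[2] | order so far=[0, 3, 1, 6, 4, 5]
  pop 2: no out-edges | ready=[] | order so far=[0, 3, 1, 6, 4, 5, 2]
New canonical toposort: [0, 3, 1, 6, 4, 5, 2]
Compare positions:
  Node 0: index 0 -> 0 (same)
  Node 1: index 2 -> 2 (same)
  Node 2: index 5 -> 6 (moved)
  Node 3: index 1 -> 1 (same)
  Node 4: index 4 -> 4 (same)
  Node 5: index 6 -> 5 (moved)
  Node 6: index 3 -> 3 (same)
Nodes that changed position: 2 5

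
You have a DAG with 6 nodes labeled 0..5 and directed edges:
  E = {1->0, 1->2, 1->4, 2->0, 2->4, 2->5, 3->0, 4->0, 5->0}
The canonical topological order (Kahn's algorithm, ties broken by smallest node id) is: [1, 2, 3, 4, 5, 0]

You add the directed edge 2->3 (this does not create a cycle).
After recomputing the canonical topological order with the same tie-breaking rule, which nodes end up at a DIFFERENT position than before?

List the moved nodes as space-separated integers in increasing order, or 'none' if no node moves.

Old toposort: [1, 2, 3, 4, 5, 0]
Added edge 2->3
Recompute Kahn (smallest-id tiebreak):
  initial in-degrees: [5, 0, 1, 1, 2, 1]
  ready (indeg=0): [1]
  pop 1: indeg[0]->4; indeg[2]->0; indeg[4]->1 | ready=[2] | order so far=[1]
  pop 2: indeg[0]->3; indeg[3]->0; indeg[4]->0; indeg[5]->0 | ready=[3, 4, 5] | order so far=[1, 2]
  pop 3: indeg[0]->2 | ready=[4, 5] | order so far=[1, 2, 3]
  pop 4: indeg[0]->1 | ready=[5] | order so far=[1, 2, 3, 4]
  pop 5: indeg[0]->0 | ready=[0] | order so far=[1, 2, 3, 4, 5]
  pop 0: no out-edges | ready=[] | order so far=[1, 2, 3, 4, 5, 0]
New canonical toposort: [1, 2, 3, 4, 5, 0]
Compare positions:
  Node 0: index 5 -> 5 (same)
  Node 1: index 0 -> 0 (same)
  Node 2: index 1 -> 1 (same)
  Node 3: index 2 -> 2 (same)
  Node 4: index 3 -> 3 (same)
  Node 5: index 4 -> 4 (same)
Nodes that changed position: none

Answer: none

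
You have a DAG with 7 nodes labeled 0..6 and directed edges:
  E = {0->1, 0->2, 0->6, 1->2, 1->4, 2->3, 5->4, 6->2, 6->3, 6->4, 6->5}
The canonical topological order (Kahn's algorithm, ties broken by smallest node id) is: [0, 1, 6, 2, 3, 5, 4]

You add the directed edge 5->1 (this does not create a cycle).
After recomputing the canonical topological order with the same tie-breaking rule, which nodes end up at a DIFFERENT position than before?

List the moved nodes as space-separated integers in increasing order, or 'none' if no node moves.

Old toposort: [0, 1, 6, 2, 3, 5, 4]
Added edge 5->1
Recompute Kahn (smallest-id tiebreak):
  initial in-degrees: [0, 2, 3, 2, 3, 1, 1]
  ready (indeg=0): [0]
  pop 0: indeg[1]->1; indeg[2]->2; indeg[6]->0 | ready=[6] | order so far=[0]
  pop 6: indeg[2]->1; indeg[3]->1; indeg[4]->2; indeg[5]->0 | ready=[5] | order so far=[0, 6]
  pop 5: indeg[1]->0; indeg[4]->1 | ready=[1] | order so far=[0, 6, 5]
  pop 1: indeg[2]->0; indeg[4]->0 | ready=[2, 4] | order so far=[0, 6, 5, 1]
  pop 2: indeg[3]->0 | ready=[3, 4] | order so far=[0, 6, 5, 1, 2]
  pop 3: no out-edges | ready=[4] | order so far=[0, 6, 5, 1, 2, 3]
  pop 4: no out-edges | ready=[] | order so far=[0, 6, 5, 1, 2, 3, 4]
New canonical toposort: [0, 6, 5, 1, 2, 3, 4]
Compare positions:
  Node 0: index 0 -> 0 (same)
  Node 1: index 1 -> 3 (moved)
  Node 2: index 3 -> 4 (moved)
  Node 3: index 4 -> 5 (moved)
  Node 4: index 6 -> 6 (same)
  Node 5: index 5 -> 2 (moved)
  Node 6: index 2 -> 1 (moved)
Nodes that changed position: 1 2 3 5 6

Answer: 1 2 3 5 6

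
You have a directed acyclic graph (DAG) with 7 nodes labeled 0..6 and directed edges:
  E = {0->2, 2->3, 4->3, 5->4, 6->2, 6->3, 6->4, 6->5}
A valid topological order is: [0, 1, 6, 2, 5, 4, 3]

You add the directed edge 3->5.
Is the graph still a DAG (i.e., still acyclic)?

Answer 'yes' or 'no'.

Answer: no

Derivation:
Given toposort: [0, 1, 6, 2, 5, 4, 3]
Position of 3: index 6; position of 5: index 4
New edge 3->5: backward (u after v in old order)
Backward edge: old toposort is now invalid. Check if this creates a cycle.
Does 5 already reach 3? Reachable from 5: [3, 4, 5]. YES -> cycle!
Still a DAG? no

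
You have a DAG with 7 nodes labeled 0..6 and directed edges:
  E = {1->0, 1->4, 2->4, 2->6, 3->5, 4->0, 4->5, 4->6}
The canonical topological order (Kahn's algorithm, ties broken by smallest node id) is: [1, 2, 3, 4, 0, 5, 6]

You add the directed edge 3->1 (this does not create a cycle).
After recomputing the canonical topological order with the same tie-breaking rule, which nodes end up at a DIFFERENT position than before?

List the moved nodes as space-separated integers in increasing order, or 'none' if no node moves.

Answer: 1 2 3

Derivation:
Old toposort: [1, 2, 3, 4, 0, 5, 6]
Added edge 3->1
Recompute Kahn (smallest-id tiebreak):
  initial in-degrees: [2, 1, 0, 0, 2, 2, 2]
  ready (indeg=0): [2, 3]
  pop 2: indeg[4]->1; indeg[6]->1 | ready=[3] | order so far=[2]
  pop 3: indeg[1]->0; indeg[5]->1 | ready=[1] | order so far=[2, 3]
  pop 1: indeg[0]->1; indeg[4]->0 | ready=[4] | order so far=[2, 3, 1]
  pop 4: indeg[0]->0; indeg[5]->0; indeg[6]->0 | ready=[0, 5, 6] | order so far=[2, 3, 1, 4]
  pop 0: no out-edges | ready=[5, 6] | order so far=[2, 3, 1, 4, 0]
  pop 5: no out-edges | ready=[6] | order so far=[2, 3, 1, 4, 0, 5]
  pop 6: no out-edges | ready=[] | order so far=[2, 3, 1, 4, 0, 5, 6]
New canonical toposort: [2, 3, 1, 4, 0, 5, 6]
Compare positions:
  Node 0: index 4 -> 4 (same)
  Node 1: index 0 -> 2 (moved)
  Node 2: index 1 -> 0 (moved)
  Node 3: index 2 -> 1 (moved)
  Node 4: index 3 -> 3 (same)
  Node 5: index 5 -> 5 (same)
  Node 6: index 6 -> 6 (same)
Nodes that changed position: 1 2 3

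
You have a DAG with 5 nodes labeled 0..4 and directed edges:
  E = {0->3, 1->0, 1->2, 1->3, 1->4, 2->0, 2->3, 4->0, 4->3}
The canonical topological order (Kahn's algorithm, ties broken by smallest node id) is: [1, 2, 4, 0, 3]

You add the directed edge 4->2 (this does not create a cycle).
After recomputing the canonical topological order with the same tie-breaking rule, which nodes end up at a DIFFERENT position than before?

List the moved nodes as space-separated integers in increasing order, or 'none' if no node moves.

Old toposort: [1, 2, 4, 0, 3]
Added edge 4->2
Recompute Kahn (smallest-id tiebreak):
  initial in-degrees: [3, 0, 2, 4, 1]
  ready (indeg=0): [1]
  pop 1: indeg[0]->2; indeg[2]->1; indeg[3]->3; indeg[4]->0 | ready=[4] | order so far=[1]
  pop 4: indeg[0]->1; indeg[2]->0; indeg[3]->2 | ready=[2] | order so far=[1, 4]
  pop 2: indeg[0]->0; indeg[3]->1 | ready=[0] | order so far=[1, 4, 2]
  pop 0: indeg[3]->0 | ready=[3] | order so far=[1, 4, 2, 0]
  pop 3: no out-edges | ready=[] | order so far=[1, 4, 2, 0, 3]
New canonical toposort: [1, 4, 2, 0, 3]
Compare positions:
  Node 0: index 3 -> 3 (same)
  Node 1: index 0 -> 0 (same)
  Node 2: index 1 -> 2 (moved)
  Node 3: index 4 -> 4 (same)
  Node 4: index 2 -> 1 (moved)
Nodes that changed position: 2 4

Answer: 2 4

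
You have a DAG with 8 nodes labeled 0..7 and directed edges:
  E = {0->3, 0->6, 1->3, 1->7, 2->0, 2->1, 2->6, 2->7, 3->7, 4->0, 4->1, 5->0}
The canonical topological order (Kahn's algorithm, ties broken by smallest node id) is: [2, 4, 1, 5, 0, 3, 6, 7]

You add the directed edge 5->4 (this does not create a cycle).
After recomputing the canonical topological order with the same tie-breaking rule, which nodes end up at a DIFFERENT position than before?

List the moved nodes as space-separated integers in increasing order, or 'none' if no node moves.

Old toposort: [2, 4, 1, 5, 0, 3, 6, 7]
Added edge 5->4
Recompute Kahn (smallest-id tiebreak):
  initial in-degrees: [3, 2, 0, 2, 1, 0, 2, 3]
  ready (indeg=0): [2, 5]
  pop 2: indeg[0]->2; indeg[1]->1; indeg[6]->1; indeg[7]->2 | ready=[5] | order so far=[2]
  pop 5: indeg[0]->1; indeg[4]->0 | ready=[4] | order so far=[2, 5]
  pop 4: indeg[0]->0; indeg[1]->0 | ready=[0, 1] | order so far=[2, 5, 4]
  pop 0: indeg[3]->1; indeg[6]->0 | ready=[1, 6] | order so far=[2, 5, 4, 0]
  pop 1: indeg[3]->0; indeg[7]->1 | ready=[3, 6] | order so far=[2, 5, 4, 0, 1]
  pop 3: indeg[7]->0 | ready=[6, 7] | order so far=[2, 5, 4, 0, 1, 3]
  pop 6: no out-edges | ready=[7] | order so far=[2, 5, 4, 0, 1, 3, 6]
  pop 7: no out-edges | ready=[] | order so far=[2, 5, 4, 0, 1, 3, 6, 7]
New canonical toposort: [2, 5, 4, 0, 1, 3, 6, 7]
Compare positions:
  Node 0: index 4 -> 3 (moved)
  Node 1: index 2 -> 4 (moved)
  Node 2: index 0 -> 0 (same)
  Node 3: index 5 -> 5 (same)
  Node 4: index 1 -> 2 (moved)
  Node 5: index 3 -> 1 (moved)
  Node 6: index 6 -> 6 (same)
  Node 7: index 7 -> 7 (same)
Nodes that changed position: 0 1 4 5

Answer: 0 1 4 5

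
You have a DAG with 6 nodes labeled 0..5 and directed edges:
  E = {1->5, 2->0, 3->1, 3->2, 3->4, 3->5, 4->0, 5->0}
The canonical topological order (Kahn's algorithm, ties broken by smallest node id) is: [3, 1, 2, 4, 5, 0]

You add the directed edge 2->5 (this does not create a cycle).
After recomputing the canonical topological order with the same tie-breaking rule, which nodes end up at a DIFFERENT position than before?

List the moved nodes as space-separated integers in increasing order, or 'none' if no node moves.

Old toposort: [3, 1, 2, 4, 5, 0]
Added edge 2->5
Recompute Kahn (smallest-id tiebreak):
  initial in-degrees: [3, 1, 1, 0, 1, 3]
  ready (indeg=0): [3]
  pop 3: indeg[1]->0; indeg[2]->0; indeg[4]->0; indeg[5]->2 | ready=[1, 2, 4] | order so far=[3]
  pop 1: indeg[5]->1 | ready=[2, 4] | order so far=[3, 1]
  pop 2: indeg[0]->2; indeg[5]->0 | ready=[4, 5] | order so far=[3, 1, 2]
  pop 4: indeg[0]->1 | ready=[5] | order so far=[3, 1, 2, 4]
  pop 5: indeg[0]->0 | ready=[0] | order so far=[3, 1, 2, 4, 5]
  pop 0: no out-edges | ready=[] | order so far=[3, 1, 2, 4, 5, 0]
New canonical toposort: [3, 1, 2, 4, 5, 0]
Compare positions:
  Node 0: index 5 -> 5 (same)
  Node 1: index 1 -> 1 (same)
  Node 2: index 2 -> 2 (same)
  Node 3: index 0 -> 0 (same)
  Node 4: index 3 -> 3 (same)
  Node 5: index 4 -> 4 (same)
Nodes that changed position: none

Answer: none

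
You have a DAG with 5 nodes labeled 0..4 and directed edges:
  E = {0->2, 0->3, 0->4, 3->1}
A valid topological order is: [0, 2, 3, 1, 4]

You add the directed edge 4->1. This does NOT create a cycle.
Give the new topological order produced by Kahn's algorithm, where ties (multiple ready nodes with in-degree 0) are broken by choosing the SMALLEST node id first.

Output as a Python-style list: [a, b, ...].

Answer: [0, 2, 3, 4, 1]

Derivation:
Old toposort: [0, 2, 3, 1, 4]
Added edge: 4->1
Position of 4 (4) > position of 1 (3). Must reorder: 4 must now come before 1.
Run Kahn's algorithm (break ties by smallest node id):
  initial in-degrees: [0, 2, 1, 1, 1]
  ready (indeg=0): [0]
  pop 0: indeg[2]->0; indeg[3]->0; indeg[4]->0 | ready=[2, 3, 4] | order so far=[0]
  pop 2: no out-edges | ready=[3, 4] | order so far=[0, 2]
  pop 3: indeg[1]->1 | ready=[4] | order so far=[0, 2, 3]
  pop 4: indeg[1]->0 | ready=[1] | order so far=[0, 2, 3, 4]
  pop 1: no out-edges | ready=[] | order so far=[0, 2, 3, 4, 1]
  Result: [0, 2, 3, 4, 1]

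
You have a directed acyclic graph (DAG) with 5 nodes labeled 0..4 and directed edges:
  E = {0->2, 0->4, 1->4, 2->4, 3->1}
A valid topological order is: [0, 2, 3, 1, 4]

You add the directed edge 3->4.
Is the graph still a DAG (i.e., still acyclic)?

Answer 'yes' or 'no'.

Given toposort: [0, 2, 3, 1, 4]
Position of 3: index 2; position of 4: index 4
New edge 3->4: forward
Forward edge: respects the existing order. Still a DAG, same toposort still valid.
Still a DAG? yes

Answer: yes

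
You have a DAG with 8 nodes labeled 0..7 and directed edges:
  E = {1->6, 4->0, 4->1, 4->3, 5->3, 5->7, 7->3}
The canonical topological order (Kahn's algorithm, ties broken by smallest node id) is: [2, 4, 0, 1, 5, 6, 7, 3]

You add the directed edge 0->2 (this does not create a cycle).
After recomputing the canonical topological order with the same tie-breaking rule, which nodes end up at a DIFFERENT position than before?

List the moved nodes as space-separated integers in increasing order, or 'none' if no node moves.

Old toposort: [2, 4, 0, 1, 5, 6, 7, 3]
Added edge 0->2
Recompute Kahn (smallest-id tiebreak):
  initial in-degrees: [1, 1, 1, 3, 0, 0, 1, 1]
  ready (indeg=0): [4, 5]
  pop 4: indeg[0]->0; indeg[1]->0; indeg[3]->2 | ready=[0, 1, 5] | order so far=[4]
  pop 0: indeg[2]->0 | ready=[1, 2, 5] | order so far=[4, 0]
  pop 1: indeg[6]->0 | ready=[2, 5, 6] | order so far=[4, 0, 1]
  pop 2: no out-edges | ready=[5, 6] | order so far=[4, 0, 1, 2]
  pop 5: indeg[3]->1; indeg[7]->0 | ready=[6, 7] | order so far=[4, 0, 1, 2, 5]
  pop 6: no out-edges | ready=[7] | order so far=[4, 0, 1, 2, 5, 6]
  pop 7: indeg[3]->0 | ready=[3] | order so far=[4, 0, 1, 2, 5, 6, 7]
  pop 3: no out-edges | ready=[] | order so far=[4, 0, 1, 2, 5, 6, 7, 3]
New canonical toposort: [4, 0, 1, 2, 5, 6, 7, 3]
Compare positions:
  Node 0: index 2 -> 1 (moved)
  Node 1: index 3 -> 2 (moved)
  Node 2: index 0 -> 3 (moved)
  Node 3: index 7 -> 7 (same)
  Node 4: index 1 -> 0 (moved)
  Node 5: index 4 -> 4 (same)
  Node 6: index 5 -> 5 (same)
  Node 7: index 6 -> 6 (same)
Nodes that changed position: 0 1 2 4

Answer: 0 1 2 4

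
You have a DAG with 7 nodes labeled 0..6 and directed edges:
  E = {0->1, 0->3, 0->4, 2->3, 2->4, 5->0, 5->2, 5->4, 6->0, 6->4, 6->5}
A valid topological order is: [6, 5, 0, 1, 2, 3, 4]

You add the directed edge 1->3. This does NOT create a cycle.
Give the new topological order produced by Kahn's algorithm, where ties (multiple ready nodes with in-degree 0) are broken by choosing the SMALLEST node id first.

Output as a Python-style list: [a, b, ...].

Old toposort: [6, 5, 0, 1, 2, 3, 4]
Added edge: 1->3
Position of 1 (3) < position of 3 (5). Old order still valid.
Run Kahn's algorithm (break ties by smallest node id):
  initial in-degrees: [2, 1, 1, 3, 4, 1, 0]
  ready (indeg=0): [6]
  pop 6: indeg[0]->1; indeg[4]->3; indeg[5]->0 | ready=[5] | order so far=[6]
  pop 5: indeg[0]->0; indeg[2]->0; indeg[4]->2 | ready=[0, 2] | order so far=[6, 5]
  pop 0: indeg[1]->0; indeg[3]->2; indeg[4]->1 | ready=[1, 2] | order so far=[6, 5, 0]
  pop 1: indeg[3]->1 | ready=[2] | order so far=[6, 5, 0, 1]
  pop 2: indeg[3]->0; indeg[4]->0 | ready=[3, 4] | order so far=[6, 5, 0, 1, 2]
  pop 3: no out-edges | ready=[4] | order so far=[6, 5, 0, 1, 2, 3]
  pop 4: no out-edges | ready=[] | order so far=[6, 5, 0, 1, 2, 3, 4]
  Result: [6, 5, 0, 1, 2, 3, 4]

Answer: [6, 5, 0, 1, 2, 3, 4]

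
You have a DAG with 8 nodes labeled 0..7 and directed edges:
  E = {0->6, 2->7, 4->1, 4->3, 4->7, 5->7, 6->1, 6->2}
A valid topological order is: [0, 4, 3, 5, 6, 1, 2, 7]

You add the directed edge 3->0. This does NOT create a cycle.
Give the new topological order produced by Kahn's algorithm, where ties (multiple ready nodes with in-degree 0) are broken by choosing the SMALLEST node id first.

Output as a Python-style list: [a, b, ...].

Answer: [4, 3, 0, 5, 6, 1, 2, 7]

Derivation:
Old toposort: [0, 4, 3, 5, 6, 1, 2, 7]
Added edge: 3->0
Position of 3 (2) > position of 0 (0). Must reorder: 3 must now come before 0.
Run Kahn's algorithm (break ties by smallest node id):
  initial in-degrees: [1, 2, 1, 1, 0, 0, 1, 3]
  ready (indeg=0): [4, 5]
  pop 4: indeg[1]->1; indeg[3]->0; indeg[7]->2 | ready=[3, 5] | order so far=[4]
  pop 3: indeg[0]->0 | ready=[0, 5] | order so far=[4, 3]
  pop 0: indeg[6]->0 | ready=[5, 6] | order so far=[4, 3, 0]
  pop 5: indeg[7]->1 | ready=[6] | order so far=[4, 3, 0, 5]
  pop 6: indeg[1]->0; indeg[2]->0 | ready=[1, 2] | order so far=[4, 3, 0, 5, 6]
  pop 1: no out-edges | ready=[2] | order so far=[4, 3, 0, 5, 6, 1]
  pop 2: indeg[7]->0 | ready=[7] | order so far=[4, 3, 0, 5, 6, 1, 2]
  pop 7: no out-edges | ready=[] | order so far=[4, 3, 0, 5, 6, 1, 2, 7]
  Result: [4, 3, 0, 5, 6, 1, 2, 7]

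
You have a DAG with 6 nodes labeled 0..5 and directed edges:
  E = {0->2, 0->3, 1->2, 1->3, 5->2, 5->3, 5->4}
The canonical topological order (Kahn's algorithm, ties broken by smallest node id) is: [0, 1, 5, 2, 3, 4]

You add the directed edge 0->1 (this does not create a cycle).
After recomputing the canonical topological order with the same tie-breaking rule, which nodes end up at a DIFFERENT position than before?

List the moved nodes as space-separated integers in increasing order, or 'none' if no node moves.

Old toposort: [0, 1, 5, 2, 3, 4]
Added edge 0->1
Recompute Kahn (smallest-id tiebreak):
  initial in-degrees: [0, 1, 3, 3, 1, 0]
  ready (indeg=0): [0, 5]
  pop 0: indeg[1]->0; indeg[2]->2; indeg[3]->2 | ready=[1, 5] | order so far=[0]
  pop 1: indeg[2]->1; indeg[3]->1 | ready=[5] | order so far=[0, 1]
  pop 5: indeg[2]->0; indeg[3]->0; indeg[4]->0 | ready=[2, 3, 4] | order so far=[0, 1, 5]
  pop 2: no out-edges | ready=[3, 4] | order so far=[0, 1, 5, 2]
  pop 3: no out-edges | ready=[4] | order so far=[0, 1, 5, 2, 3]
  pop 4: no out-edges | ready=[] | order so far=[0, 1, 5, 2, 3, 4]
New canonical toposort: [0, 1, 5, 2, 3, 4]
Compare positions:
  Node 0: index 0 -> 0 (same)
  Node 1: index 1 -> 1 (same)
  Node 2: index 3 -> 3 (same)
  Node 3: index 4 -> 4 (same)
  Node 4: index 5 -> 5 (same)
  Node 5: index 2 -> 2 (same)
Nodes that changed position: none

Answer: none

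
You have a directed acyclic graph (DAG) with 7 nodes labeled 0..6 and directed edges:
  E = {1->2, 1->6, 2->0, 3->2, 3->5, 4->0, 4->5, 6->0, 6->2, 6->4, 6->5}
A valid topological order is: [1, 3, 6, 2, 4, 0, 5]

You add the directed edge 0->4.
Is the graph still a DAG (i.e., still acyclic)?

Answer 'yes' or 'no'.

Answer: no

Derivation:
Given toposort: [1, 3, 6, 2, 4, 0, 5]
Position of 0: index 5; position of 4: index 4
New edge 0->4: backward (u after v in old order)
Backward edge: old toposort is now invalid. Check if this creates a cycle.
Does 4 already reach 0? Reachable from 4: [0, 4, 5]. YES -> cycle!
Still a DAG? no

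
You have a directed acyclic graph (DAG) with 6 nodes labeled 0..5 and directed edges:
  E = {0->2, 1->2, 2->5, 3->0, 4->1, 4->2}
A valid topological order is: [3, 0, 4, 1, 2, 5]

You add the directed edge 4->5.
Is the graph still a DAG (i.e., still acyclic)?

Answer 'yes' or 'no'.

Given toposort: [3, 0, 4, 1, 2, 5]
Position of 4: index 2; position of 5: index 5
New edge 4->5: forward
Forward edge: respects the existing order. Still a DAG, same toposort still valid.
Still a DAG? yes

Answer: yes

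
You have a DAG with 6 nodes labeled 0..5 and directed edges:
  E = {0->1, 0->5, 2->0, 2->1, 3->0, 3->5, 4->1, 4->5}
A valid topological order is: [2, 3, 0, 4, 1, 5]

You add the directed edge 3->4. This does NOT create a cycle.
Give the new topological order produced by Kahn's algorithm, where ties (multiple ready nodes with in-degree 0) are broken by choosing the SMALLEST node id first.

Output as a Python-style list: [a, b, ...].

Old toposort: [2, 3, 0, 4, 1, 5]
Added edge: 3->4
Position of 3 (1) < position of 4 (3). Old order still valid.
Run Kahn's algorithm (break ties by smallest node id):
  initial in-degrees: [2, 3, 0, 0, 1, 3]
  ready (indeg=0): [2, 3]
  pop 2: indeg[0]->1; indeg[1]->2 | ready=[3] | order so far=[2]
  pop 3: indeg[0]->0; indeg[4]->0; indeg[5]->2 | ready=[0, 4] | order so far=[2, 3]
  pop 0: indeg[1]->1; indeg[5]->1 | ready=[4] | order so far=[2, 3, 0]
  pop 4: indeg[1]->0; indeg[5]->0 | ready=[1, 5] | order so far=[2, 3, 0, 4]
  pop 1: no out-edges | ready=[5] | order so far=[2, 3, 0, 4, 1]
  pop 5: no out-edges | ready=[] | order so far=[2, 3, 0, 4, 1, 5]
  Result: [2, 3, 0, 4, 1, 5]

Answer: [2, 3, 0, 4, 1, 5]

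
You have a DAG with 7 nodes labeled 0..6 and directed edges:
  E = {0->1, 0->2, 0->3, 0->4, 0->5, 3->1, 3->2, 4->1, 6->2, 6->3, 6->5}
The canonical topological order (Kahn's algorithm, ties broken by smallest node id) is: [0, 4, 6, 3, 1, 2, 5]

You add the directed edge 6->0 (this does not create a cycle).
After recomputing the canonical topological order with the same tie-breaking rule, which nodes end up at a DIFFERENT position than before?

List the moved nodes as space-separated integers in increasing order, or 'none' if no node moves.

Old toposort: [0, 4, 6, 3, 1, 2, 5]
Added edge 6->0
Recompute Kahn (smallest-id tiebreak):
  initial in-degrees: [1, 3, 3, 2, 1, 2, 0]
  ready (indeg=0): [6]
  pop 6: indeg[0]->0; indeg[2]->2; indeg[3]->1; indeg[5]->1 | ready=[0] | order so far=[6]
  pop 0: indeg[1]->2; indeg[2]->1; indeg[3]->0; indeg[4]->0; indeg[5]->0 | ready=[3, 4, 5] | order so far=[6, 0]
  pop 3: indeg[1]->1; indeg[2]->0 | ready=[2, 4, 5] | order so far=[6, 0, 3]
  pop 2: no out-edges | ready=[4, 5] | order so far=[6, 0, 3, 2]
  pop 4: indeg[1]->0 | ready=[1, 5] | order so far=[6, 0, 3, 2, 4]
  pop 1: no out-edges | ready=[5] | order so far=[6, 0, 3, 2, 4, 1]
  pop 5: no out-edges | ready=[] | order so far=[6, 0, 3, 2, 4, 1, 5]
New canonical toposort: [6, 0, 3, 2, 4, 1, 5]
Compare positions:
  Node 0: index 0 -> 1 (moved)
  Node 1: index 4 -> 5 (moved)
  Node 2: index 5 -> 3 (moved)
  Node 3: index 3 -> 2 (moved)
  Node 4: index 1 -> 4 (moved)
  Node 5: index 6 -> 6 (same)
  Node 6: index 2 -> 0 (moved)
Nodes that changed position: 0 1 2 3 4 6

Answer: 0 1 2 3 4 6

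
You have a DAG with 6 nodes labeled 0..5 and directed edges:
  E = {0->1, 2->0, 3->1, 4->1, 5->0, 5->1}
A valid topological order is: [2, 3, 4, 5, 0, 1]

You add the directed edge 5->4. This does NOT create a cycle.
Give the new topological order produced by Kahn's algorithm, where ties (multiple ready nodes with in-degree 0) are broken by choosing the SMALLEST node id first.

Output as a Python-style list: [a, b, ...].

Old toposort: [2, 3, 4, 5, 0, 1]
Added edge: 5->4
Position of 5 (3) > position of 4 (2). Must reorder: 5 must now come before 4.
Run Kahn's algorithm (break ties by smallest node id):
  initial in-degrees: [2, 4, 0, 0, 1, 0]
  ready (indeg=0): [2, 3, 5]
  pop 2: indeg[0]->1 | ready=[3, 5] | order so far=[2]
  pop 3: indeg[1]->3 | ready=[5] | order so far=[2, 3]
  pop 5: indeg[0]->0; indeg[1]->2; indeg[4]->0 | ready=[0, 4] | order so far=[2, 3, 5]
  pop 0: indeg[1]->1 | ready=[4] | order so far=[2, 3, 5, 0]
  pop 4: indeg[1]->0 | ready=[1] | order so far=[2, 3, 5, 0, 4]
  pop 1: no out-edges | ready=[] | order so far=[2, 3, 5, 0, 4, 1]
  Result: [2, 3, 5, 0, 4, 1]

Answer: [2, 3, 5, 0, 4, 1]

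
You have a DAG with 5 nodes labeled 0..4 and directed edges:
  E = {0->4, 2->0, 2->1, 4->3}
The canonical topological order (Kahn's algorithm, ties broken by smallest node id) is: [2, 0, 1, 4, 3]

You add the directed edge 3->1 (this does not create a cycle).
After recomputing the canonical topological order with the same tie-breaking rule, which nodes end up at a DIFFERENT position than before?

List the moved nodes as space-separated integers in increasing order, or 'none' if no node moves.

Answer: 1 3 4

Derivation:
Old toposort: [2, 0, 1, 4, 3]
Added edge 3->1
Recompute Kahn (smallest-id tiebreak):
  initial in-degrees: [1, 2, 0, 1, 1]
  ready (indeg=0): [2]
  pop 2: indeg[0]->0; indeg[1]->1 | ready=[0] | order so far=[2]
  pop 0: indeg[4]->0 | ready=[4] | order so far=[2, 0]
  pop 4: indeg[3]->0 | ready=[3] | order so far=[2, 0, 4]
  pop 3: indeg[1]->0 | ready=[1] | order so far=[2, 0, 4, 3]
  pop 1: no out-edges | ready=[] | order so far=[2, 0, 4, 3, 1]
New canonical toposort: [2, 0, 4, 3, 1]
Compare positions:
  Node 0: index 1 -> 1 (same)
  Node 1: index 2 -> 4 (moved)
  Node 2: index 0 -> 0 (same)
  Node 3: index 4 -> 3 (moved)
  Node 4: index 3 -> 2 (moved)
Nodes that changed position: 1 3 4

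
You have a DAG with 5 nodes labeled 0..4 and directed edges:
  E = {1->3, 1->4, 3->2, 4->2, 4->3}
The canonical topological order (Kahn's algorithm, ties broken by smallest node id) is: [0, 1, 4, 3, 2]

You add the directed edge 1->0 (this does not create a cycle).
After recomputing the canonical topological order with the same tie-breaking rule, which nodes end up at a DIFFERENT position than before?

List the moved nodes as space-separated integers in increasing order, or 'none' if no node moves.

Answer: 0 1

Derivation:
Old toposort: [0, 1, 4, 3, 2]
Added edge 1->0
Recompute Kahn (smallest-id tiebreak):
  initial in-degrees: [1, 0, 2, 2, 1]
  ready (indeg=0): [1]
  pop 1: indeg[0]->0; indeg[3]->1; indeg[4]->0 | ready=[0, 4] | order so far=[1]
  pop 0: no out-edges | ready=[4] | order so far=[1, 0]
  pop 4: indeg[2]->1; indeg[3]->0 | ready=[3] | order so far=[1, 0, 4]
  pop 3: indeg[2]->0 | ready=[2] | order so far=[1, 0, 4, 3]
  pop 2: no out-edges | ready=[] | order so far=[1, 0, 4, 3, 2]
New canonical toposort: [1, 0, 4, 3, 2]
Compare positions:
  Node 0: index 0 -> 1 (moved)
  Node 1: index 1 -> 0 (moved)
  Node 2: index 4 -> 4 (same)
  Node 3: index 3 -> 3 (same)
  Node 4: index 2 -> 2 (same)
Nodes that changed position: 0 1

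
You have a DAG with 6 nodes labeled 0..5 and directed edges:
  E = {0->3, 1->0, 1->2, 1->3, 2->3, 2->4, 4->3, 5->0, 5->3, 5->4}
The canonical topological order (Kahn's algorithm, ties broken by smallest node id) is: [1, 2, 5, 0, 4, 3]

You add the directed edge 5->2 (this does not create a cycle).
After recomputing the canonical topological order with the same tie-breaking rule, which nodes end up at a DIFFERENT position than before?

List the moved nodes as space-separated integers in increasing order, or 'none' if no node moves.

Old toposort: [1, 2, 5, 0, 4, 3]
Added edge 5->2
Recompute Kahn (smallest-id tiebreak):
  initial in-degrees: [2, 0, 2, 5, 2, 0]
  ready (indeg=0): [1, 5]
  pop 1: indeg[0]->1; indeg[2]->1; indeg[3]->4 | ready=[5] | order so far=[1]
  pop 5: indeg[0]->0; indeg[2]->0; indeg[3]->3; indeg[4]->1 | ready=[0, 2] | order so far=[1, 5]
  pop 0: indeg[3]->2 | ready=[2] | order so far=[1, 5, 0]
  pop 2: indeg[3]->1; indeg[4]->0 | ready=[4] | order so far=[1, 5, 0, 2]
  pop 4: indeg[3]->0 | ready=[3] | order so far=[1, 5, 0, 2, 4]
  pop 3: no out-edges | ready=[] | order so far=[1, 5, 0, 2, 4, 3]
New canonical toposort: [1, 5, 0, 2, 4, 3]
Compare positions:
  Node 0: index 3 -> 2 (moved)
  Node 1: index 0 -> 0 (same)
  Node 2: index 1 -> 3 (moved)
  Node 3: index 5 -> 5 (same)
  Node 4: index 4 -> 4 (same)
  Node 5: index 2 -> 1 (moved)
Nodes that changed position: 0 2 5

Answer: 0 2 5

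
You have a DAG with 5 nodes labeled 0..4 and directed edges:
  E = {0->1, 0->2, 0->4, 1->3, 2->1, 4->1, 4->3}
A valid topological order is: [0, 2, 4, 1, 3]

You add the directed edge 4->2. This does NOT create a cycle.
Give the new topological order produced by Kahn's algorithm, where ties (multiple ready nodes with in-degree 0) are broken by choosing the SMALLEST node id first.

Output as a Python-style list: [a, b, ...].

Old toposort: [0, 2, 4, 1, 3]
Added edge: 4->2
Position of 4 (2) > position of 2 (1). Must reorder: 4 must now come before 2.
Run Kahn's algorithm (break ties by smallest node id):
  initial in-degrees: [0, 3, 2, 2, 1]
  ready (indeg=0): [0]
  pop 0: indeg[1]->2; indeg[2]->1; indeg[4]->0 | ready=[4] | order so far=[0]
  pop 4: indeg[1]->1; indeg[2]->0; indeg[3]->1 | ready=[2] | order so far=[0, 4]
  pop 2: indeg[1]->0 | ready=[1] | order so far=[0, 4, 2]
  pop 1: indeg[3]->0 | ready=[3] | order so far=[0, 4, 2, 1]
  pop 3: no out-edges | ready=[] | order so far=[0, 4, 2, 1, 3]
  Result: [0, 4, 2, 1, 3]

Answer: [0, 4, 2, 1, 3]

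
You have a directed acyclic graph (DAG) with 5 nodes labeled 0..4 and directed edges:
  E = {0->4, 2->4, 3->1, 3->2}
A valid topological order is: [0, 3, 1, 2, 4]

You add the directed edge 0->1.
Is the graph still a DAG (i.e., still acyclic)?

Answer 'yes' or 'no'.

Answer: yes

Derivation:
Given toposort: [0, 3, 1, 2, 4]
Position of 0: index 0; position of 1: index 2
New edge 0->1: forward
Forward edge: respects the existing order. Still a DAG, same toposort still valid.
Still a DAG? yes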